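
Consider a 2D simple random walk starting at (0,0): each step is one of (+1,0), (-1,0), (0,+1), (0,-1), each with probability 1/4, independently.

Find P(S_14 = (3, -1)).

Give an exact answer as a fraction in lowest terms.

Let h be the number of horizontal steps (so 14-h are vertical). To end at (3,-1) need (h+3)/2 right-steps and ((14-h)-1)/2 up-steps.
Sum over h with 3 ≤ h ≤ 13, h ≡ 1 (mod 2), 14-h ≡ 1 (mod 2):
h=3: C(14,3)·C(3,3)·C(11,5) = 364·1·462 = 168168
h=5: C(14,5)·C(5,4)·C(9,4) = 2002·5·126 = 1261260
h=7: C(14,7)·C(7,5)·C(7,3) = 3432·21·35 = 2522520
h=9: C(14,9)·C(9,6)·C(5,2) = 2002·84·10 = 1681680
h=11: C(14,11)·C(11,7)·C(3,1) = 364·330·3 = 360360
h=13: C(14,13)·C(13,8)·C(1,0) = 14·1287·1 = 18018
Total favorable: 6012006
Total paths: 4^14 = 268435456
P = 6012006/268435456 = 3006003/134217728

Answer: 3006003/134217728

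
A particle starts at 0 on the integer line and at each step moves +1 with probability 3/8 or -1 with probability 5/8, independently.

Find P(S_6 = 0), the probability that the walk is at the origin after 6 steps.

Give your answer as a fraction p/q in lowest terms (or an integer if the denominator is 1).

To be at 0 after 6 steps: need exactly 3 steps of +1 and 3 of -1.
Number of such sequences: C(6,3) = 20
Each has probability (3/8)^3 · (5/8)^3 = 3375/262144
P = 20 · 3375/262144 = 16875/65536

Answer: 16875/65536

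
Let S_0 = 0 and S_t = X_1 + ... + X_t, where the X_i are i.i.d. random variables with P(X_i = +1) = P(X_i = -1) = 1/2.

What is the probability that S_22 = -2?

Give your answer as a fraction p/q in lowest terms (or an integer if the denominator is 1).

Answer: 323323/2097152

Derivation:
To reach position -2 after 22 steps: need 10 steps of +1 and 12 of -1.
Favorable paths: C(22,10) = 646646
Total paths: 2^22 = 4194304
P = 646646/4194304 = 323323/2097152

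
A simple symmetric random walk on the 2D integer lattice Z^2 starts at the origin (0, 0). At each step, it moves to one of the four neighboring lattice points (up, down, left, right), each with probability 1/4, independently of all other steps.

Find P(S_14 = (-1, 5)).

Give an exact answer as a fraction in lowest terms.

Answer: 1002001/134217728

Derivation:
Let h be the number of horizontal steps (so 14-h are vertical). To end at (-1,5) need (h-1)/2 right-steps and ((14-h)+5)/2 up-steps.
Sum over h with 1 ≤ h ≤ 9, h ≡ 1 (mod 2), 14-h ≡ 1 (mod 2):
h=1: C(14,1)·C(1,0)·C(13,9) = 14·1·715 = 10010
h=3: C(14,3)·C(3,1)·C(11,8) = 364·3·165 = 180180
h=5: C(14,5)·C(5,2)·C(9,7) = 2002·10·36 = 720720
h=7: C(14,7)·C(7,3)·C(7,6) = 3432·35·7 = 840840
h=9: C(14,9)·C(9,4)·C(5,5) = 2002·126·1 = 252252
Total favorable: 2004002
Total paths: 4^14 = 268435456
P = 2004002/268435456 = 1002001/134217728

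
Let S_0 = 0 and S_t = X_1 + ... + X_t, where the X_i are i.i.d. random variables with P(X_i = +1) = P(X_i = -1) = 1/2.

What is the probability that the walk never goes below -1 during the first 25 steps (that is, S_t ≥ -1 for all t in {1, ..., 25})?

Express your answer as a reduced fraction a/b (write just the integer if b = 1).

Let f(t,s) = #length-t paths at position s with S_1..S_t all ≥ -1.
f(t,s) = f(t-1,s-1) + f(t-1,s+1) for s ≥ -1; f(t,s) = 0 for s < -1.
t=0: f(0,0)=1
t=1: f(1,-1)=1 f(1,1)=1
t=2: f(2,0)=2 f(2,2)=1
t=3: f(3,-1)=2 f(3,1)=3 f(3,3)=1
t=4: f(4,0)=5 f(4,2)=4 f(4,4)=1
t=5: f(5,-1)=5 f(5,1)=9 f(5,3)=5 f(5,5)=1
t=6: f(6,0)=14 f(6,2)=14 f(6,4)=6 f(6,6)=1
t=7: f(7,-1)=14 f(7,1)=28 f(7,3)=20 f(7,5)=7 f(7,7)=1
t=8: f(8,0)=42 f(8,2)=48 f(8,4)=27 f(8,6)=8 f(8,8)=1
t=9: f(9,-1)=42 f(9,1)=90 f(9,3)=75 f(9,5)=35 f(9,7)=9 f(9,9)=1
t=10: f(10,0)=132 f(10,2)=165 f(10,4)=110 f(10,6)=44 f(10,8)=10 f(10,10)=1
t=11: f(11,-1)=132 f(11,1)=297 f(11,3)=275 f(11,5)=154 f(11,7)=54 f(11,9)=11 f(11,11)=1
t=12: f(12,0)=429 f(12,2)=572 f(12,4)=429 f(12,6)=208 f(12,8)=65 f(12,10)=12 f(12,12)=1
t=13: f(13,-1)=429 f(13,1)=1001 f(13,3)=1001 f(13,5)=637 f(13,7)=273 f(13,9)=77 f(13,11)=13 f(13,13)=1
t=14: f(14,0)=1430 f(14,2)=2002 f(14,4)=1638 f(14,6)=910 f(14,8)=350 f(14,10)=90 f(14,12)=14 f(14,14)=1
t=15: f(15,-1)=1430 f(15,1)=3432 f(15,3)=3640 f(15,5)=2548 f(15,7)=1260 f(15,9)=440 f(15,11)=104 f(15,13)=15 f(15,15)=1
t=16: f(16,0)=4862 f(16,2)=7072 f(16,4)=6188 f(16,6)=3808 f(16,8)=1700 f(16,10)=544 f(16,12)=119 f(16,14)=16 f(16,16)=1
t=17: f(17,-1)=4862 f(17,1)=11934 f(17,3)=13260 f(17,5)=9996 f(17,7)=5508 f(17,9)=2244 f(17,11)=663 f(17,13)=135 f(17,15)=17 f(17,17)=1
t=18: f(18,0)=16796 f(18,2)=25194 f(18,4)=23256 f(18,6)=15504 f(18,8)=7752 f(18,10)=2907 f(18,12)=798 f(18,14)=152 f(18,16)=18 f(18,18)=1
t=19: f(19,-1)=16796 f(19,1)=41990 f(19,3)=48450 f(19,5)=38760 f(19,7)=23256 f(19,9)=10659 f(19,11)=3705 f(19,13)=950 f(19,15)=170 f(19,17)=19 f(19,19)=1
t=20: f(20,0)=58786 f(20,2)=90440 f(20,4)=87210 f(20,6)=62016 f(20,8)=33915 f(20,10)=14364 f(20,12)=4655 f(20,14)=1120 f(20,16)=189 f(20,18)=20 f(20,20)=1
t=21: f(21,-1)=58786 f(21,1)=149226 f(21,3)=177650 f(21,5)=149226 f(21,7)=95931 f(21,9)=48279 f(21,11)=19019 f(21,13)=5775 f(21,15)=1309 f(21,17)=209 f(21,19)=21 f(21,21)=1
t=22: f(22,0)=208012 f(22,2)=326876 f(22,4)=326876 f(22,6)=245157 f(22,8)=144210 f(22,10)=67298 f(22,12)=24794 f(22,14)=7084 f(22,16)=1518 f(22,18)=230 f(22,20)=22 f(22,22)=1
t=23: f(23,-1)=208012 f(23,1)=534888 f(23,3)=653752 f(23,5)=572033 f(23,7)=389367 f(23,9)=211508 f(23,11)=92092 f(23,13)=31878 f(23,15)=8602 f(23,17)=1748 f(23,19)=252 f(23,21)=23 f(23,23)=1
t=24: f(24,0)=742900 f(24,2)=1188640 f(24,4)=1225785 f(24,6)=961400 f(24,8)=600875 f(24,10)=303600 f(24,12)=123970 f(24,14)=40480 f(24,16)=10350 f(24,18)=2000 f(24,20)=275 f(24,22)=24 f(24,24)=1
t=25: f(25,-1)=742900 f(25,1)=1931540 f(25,3)=2414425 f(25,5)=2187185 f(25,7)=1562275 f(25,9)=904475 f(25,11)=427570 f(25,13)=164450 f(25,15)=50830 f(25,17)=12350 f(25,19)=2275 f(25,21)=299 f(25,23)=25 f(25,25)=1
Σ_s f(25,s) = 10400600
P = 10400600/33554432 = 1300075/4194304

Answer: 1300075/4194304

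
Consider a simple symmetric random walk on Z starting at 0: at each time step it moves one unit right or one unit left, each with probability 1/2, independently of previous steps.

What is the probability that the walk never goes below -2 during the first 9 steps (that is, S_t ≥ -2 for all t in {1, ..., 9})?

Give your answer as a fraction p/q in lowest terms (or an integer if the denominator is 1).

Let f(t,s) = #length-t paths at position s with S_1..S_t all ≥ -2.
f(t,s) = f(t-1,s-1) + f(t-1,s+1) for s ≥ -2; f(t,s) = 0 for s < -2.
t=0: f(0,0)=1
t=1: f(1,-1)=1 f(1,1)=1
t=2: f(2,-2)=1 f(2,0)=2 f(2,2)=1
t=3: f(3,-1)=3 f(3,1)=3 f(3,3)=1
t=4: f(4,-2)=3 f(4,0)=6 f(4,2)=4 f(4,4)=1
t=5: f(5,-1)=9 f(5,1)=10 f(5,3)=5 f(5,5)=1
t=6: f(6,-2)=9 f(6,0)=19 f(6,2)=15 f(6,4)=6 f(6,6)=1
t=7: f(7,-1)=28 f(7,1)=34 f(7,3)=21 f(7,5)=7 f(7,7)=1
t=8: f(8,-2)=28 f(8,0)=62 f(8,2)=55 f(8,4)=28 f(8,6)=8 f(8,8)=1
t=9: f(9,-1)=90 f(9,1)=117 f(9,3)=83 f(9,5)=36 f(9,7)=9 f(9,9)=1
Σ_s f(9,s) = 336
P = 336/512 = 21/32

Answer: 21/32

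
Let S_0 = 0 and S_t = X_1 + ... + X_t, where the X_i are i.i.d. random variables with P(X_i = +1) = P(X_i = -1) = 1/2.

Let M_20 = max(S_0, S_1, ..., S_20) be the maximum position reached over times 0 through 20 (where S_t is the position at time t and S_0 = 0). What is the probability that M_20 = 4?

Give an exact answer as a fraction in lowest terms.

Let M_20 = max(S_0,...,S_20). Use the reflection principle: for j ≥ 1, #{paths with M_20 ≥ j} = #{S_20 ≥ j} + #{S_20 ≥ j+1}.
By reflection, #{M_20 ≥ 4} = #{S_20 ≥ 4} + #{S_20 ≥ 5} = 263950 + 137980 = 401930.
#{M_20 ≥ 5} = #{S_20 ≥ 5} + #{S_20 ≥ 6} = 137980 + 137980 = 275960.
#{M_20 = 4} = 401930 - 275960 = 125970.
P(M_20 = 4) = 125970/1048576 = 62985/524288

Answer: 62985/524288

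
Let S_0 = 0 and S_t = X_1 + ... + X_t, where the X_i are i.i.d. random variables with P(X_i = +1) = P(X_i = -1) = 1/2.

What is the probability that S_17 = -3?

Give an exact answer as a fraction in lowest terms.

Answer: 2431/16384

Derivation:
To reach position -3 after 17 steps: need 7 steps of +1 and 10 of -1.
Favorable paths: C(17,7) = 19448
Total paths: 2^17 = 131072
P = 19448/131072 = 2431/16384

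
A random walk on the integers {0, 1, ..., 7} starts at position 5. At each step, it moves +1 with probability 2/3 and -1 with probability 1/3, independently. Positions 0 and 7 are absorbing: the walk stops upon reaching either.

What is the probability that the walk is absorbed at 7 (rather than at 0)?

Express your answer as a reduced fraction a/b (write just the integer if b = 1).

Answer: 124/127

Derivation:
Biased walk: p = 2/3, q = 1/3, r = q/p = 1/2
Gambler's ruin: P(hit 7 before 0 | start at 5) = (1 - r^a)/(1 - r^N)
r^5 = 1/32; r^7 = 1/128
P = (1 - 1/32) / (1 - 1/128) = 31/32 / 127/128 = 124/127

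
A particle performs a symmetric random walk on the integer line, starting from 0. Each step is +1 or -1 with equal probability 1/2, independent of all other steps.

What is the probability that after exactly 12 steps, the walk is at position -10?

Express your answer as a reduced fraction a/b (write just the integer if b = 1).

Answer: 3/1024

Derivation:
To reach position -10 after 12 steps: need 1 step of +1 and 11 of -1.
Favorable paths: C(12,1) = 12
Total paths: 2^12 = 4096
P = 12/4096 = 3/1024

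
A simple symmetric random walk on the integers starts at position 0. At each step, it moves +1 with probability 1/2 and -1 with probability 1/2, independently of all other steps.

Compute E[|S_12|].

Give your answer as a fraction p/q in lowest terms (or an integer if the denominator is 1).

S_12 takes values m ≡ 0 (mod 2) with |m| ≤ 12; P(S_12=m) = C(12,(12+m)/2)/2^12.
Total paths: 2^12 = 4096
Distribution: P(S=-12)=1/4096, P(S=-10)=12/4096, P(S=-8)=66/4096, P(S=-6)=220/4096, P(S=-4)=495/4096, P(S=-2)=792/4096, P(S=0)=924/4096, P(S=2)=792/4096, P(S=4)=495/4096, P(S=6)=220/4096, P(S=8)=66/4096, P(S=10)=12/4096, P(S=12)=1/4096
E[|S_12|] = Σ_m |m|·P(S_12=m) = 11088/4096 = 693/256

Answer: 693/256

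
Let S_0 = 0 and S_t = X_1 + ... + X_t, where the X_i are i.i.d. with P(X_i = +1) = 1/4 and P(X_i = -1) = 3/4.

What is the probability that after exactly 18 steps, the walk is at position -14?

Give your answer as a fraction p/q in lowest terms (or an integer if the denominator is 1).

Answer: 6586148313/68719476736

Derivation:
To reach position -14 after 18 steps: need 2 steps of +1 and 16 steps of -1.
Number of such sequences: C(18,2) = 153
Each has probability (1/4)^2 · (3/4)^16 = 43046721/68719476736
P = 153 · 43046721/68719476736 = 6586148313/68719476736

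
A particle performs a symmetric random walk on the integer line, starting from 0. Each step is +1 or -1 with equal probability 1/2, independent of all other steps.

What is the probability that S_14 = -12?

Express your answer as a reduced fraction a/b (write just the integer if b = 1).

To reach position -12 after 14 steps: need 1 step of +1 and 13 of -1.
Favorable paths: C(14,1) = 14
Total paths: 2^14 = 16384
P = 14/16384 = 7/8192

Answer: 7/8192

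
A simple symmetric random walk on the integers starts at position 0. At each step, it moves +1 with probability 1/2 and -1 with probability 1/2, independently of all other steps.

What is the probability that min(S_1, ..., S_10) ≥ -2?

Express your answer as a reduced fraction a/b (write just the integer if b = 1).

Answer: 21/32

Derivation:
Let f(t,s) = #length-t paths at position s with S_1..S_t all ≥ -2.
f(t,s) = f(t-1,s-1) + f(t-1,s+1) for s ≥ -2; f(t,s) = 0 for s < -2.
t=0: f(0,0)=1
t=1: f(1,-1)=1 f(1,1)=1
t=2: f(2,-2)=1 f(2,0)=2 f(2,2)=1
t=3: f(3,-1)=3 f(3,1)=3 f(3,3)=1
t=4: f(4,-2)=3 f(4,0)=6 f(4,2)=4 f(4,4)=1
t=5: f(5,-1)=9 f(5,1)=10 f(5,3)=5 f(5,5)=1
t=6: f(6,-2)=9 f(6,0)=19 f(6,2)=15 f(6,4)=6 f(6,6)=1
t=7: f(7,-1)=28 f(7,1)=34 f(7,3)=21 f(7,5)=7 f(7,7)=1
t=8: f(8,-2)=28 f(8,0)=62 f(8,2)=55 f(8,4)=28 f(8,6)=8 f(8,8)=1
t=9: f(9,-1)=90 f(9,1)=117 f(9,3)=83 f(9,5)=36 f(9,7)=9 f(9,9)=1
t=10: f(10,-2)=90 f(10,0)=207 f(10,2)=200 f(10,4)=119 f(10,6)=45 f(10,8)=10 f(10,10)=1
Σ_s f(10,s) = 672
P = 672/1024 = 21/32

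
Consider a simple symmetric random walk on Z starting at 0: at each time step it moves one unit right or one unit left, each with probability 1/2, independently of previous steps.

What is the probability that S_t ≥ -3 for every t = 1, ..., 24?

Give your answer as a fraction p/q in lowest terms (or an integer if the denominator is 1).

Let f(t,s) = #length-t paths at position s with S_1..S_t all ≥ -3.
f(t,s) = f(t-1,s-1) + f(t-1,s+1) for s ≥ -3; f(t,s) = 0 for s < -3.
t=0: f(0,0)=1
t=1: f(1,-1)=1 f(1,1)=1
t=2: f(2,-2)=1 f(2,0)=2 f(2,2)=1
t=3: f(3,-3)=1 f(3,-1)=3 f(3,1)=3 f(3,3)=1
t=4: f(4,-2)=4 f(4,0)=6 f(4,2)=4 f(4,4)=1
t=5: f(5,-3)=4 f(5,-1)=10 f(5,1)=10 f(5,3)=5 f(5,5)=1
t=6: f(6,-2)=14 f(6,0)=20 f(6,2)=15 f(6,4)=6 f(6,6)=1
t=7: f(7,-3)=14 f(7,-1)=34 f(7,1)=35 f(7,3)=21 f(7,5)=7 f(7,7)=1
t=8: f(8,-2)=48 f(8,0)=69 f(8,2)=56 f(8,4)=28 f(8,6)=8 f(8,8)=1
t=9: f(9,-3)=48 f(9,-1)=117 f(9,1)=125 f(9,3)=84 f(9,5)=36 f(9,7)=9 f(9,9)=1
t=10: f(10,-2)=165 f(10,0)=242 f(10,2)=209 f(10,4)=120 f(10,6)=45 f(10,8)=10 f(10,10)=1
t=11: f(11,-3)=165 f(11,-1)=407 f(11,1)=451 f(11,3)=329 f(11,5)=165 f(11,7)=55 f(11,9)=11 f(11,11)=1
t=12: f(12,-2)=572 f(12,0)=858 f(12,2)=780 f(12,4)=494 f(12,6)=220 f(12,8)=66 f(12,10)=12 f(12,12)=1
t=13: f(13,-3)=572 f(13,-1)=1430 f(13,1)=1638 f(13,3)=1274 f(13,5)=714 f(13,7)=286 f(13,9)=78 f(13,11)=13 f(13,13)=1
t=14: f(14,-2)=2002 f(14,0)=3068 f(14,2)=2912 f(14,4)=1988 f(14,6)=1000 f(14,8)=364 f(14,10)=91 f(14,12)=14 f(14,14)=1
t=15: f(15,-3)=2002 f(15,-1)=5070 f(15,1)=5980 f(15,3)=4900 f(15,5)=2988 f(15,7)=1364 f(15,9)=455 f(15,11)=105 f(15,13)=15 f(15,15)=1
t=16: f(16,-2)=7072 f(16,0)=11050 f(16,2)=10880 f(16,4)=7888 f(16,6)=4352 f(16,8)=1819 f(16,10)=560 f(16,12)=120 f(16,14)=16 f(16,16)=1
t=17: f(17,-3)=7072 f(17,-1)=18122 f(17,1)=21930 f(17,3)=18768 f(17,5)=12240 f(17,7)=6171 f(17,9)=2379 f(17,11)=680 f(17,13)=136 f(17,15)=17 f(17,17)=1
t=18: f(18,-2)=25194 f(18,0)=40052 f(18,2)=40698 f(18,4)=31008 f(18,6)=18411 f(18,8)=8550 f(18,10)=3059 f(18,12)=816 f(18,14)=153 f(18,16)=18 f(18,18)=1
t=19: f(19,-3)=25194 f(19,-1)=65246 f(19,1)=80750 f(19,3)=71706 f(19,5)=49419 f(19,7)=26961 f(19,9)=11609 f(19,11)=3875 f(19,13)=969 f(19,15)=171 f(19,17)=19 f(19,19)=1
t=20: f(20,-2)=90440 f(20,0)=145996 f(20,2)=152456 f(20,4)=121125 f(20,6)=76380 f(20,8)=38570 f(20,10)=15484 f(20,12)=4844 f(20,14)=1140 f(20,16)=190 f(20,18)=20 f(20,20)=1
t=21: f(21,-3)=90440 f(21,-1)=236436 f(21,1)=298452 f(21,3)=273581 f(21,5)=197505 f(21,7)=114950 f(21,9)=54054 f(21,11)=20328 f(21,13)=5984 f(21,15)=1330 f(21,17)=210 f(21,19)=21 f(21,21)=1
t=22: f(22,-2)=326876 f(22,0)=534888 f(22,2)=572033 f(22,4)=471086 f(22,6)=312455 f(22,8)=169004 f(22,10)=74382 f(22,12)=26312 f(22,14)=7314 f(22,16)=1540 f(22,18)=231 f(22,20)=22 f(22,22)=1
t=23: f(23,-3)=326876 f(23,-1)=861764 f(23,1)=1106921 f(23,3)=1043119 f(23,5)=783541 f(23,7)=481459 f(23,9)=243386 f(23,11)=100694 f(23,13)=33626 f(23,15)=8854 f(23,17)=1771 f(23,19)=253 f(23,21)=23 f(23,23)=1
t=24: f(24,-2)=1188640 f(24,0)=1968685 f(24,2)=2150040 f(24,4)=1826660 f(24,6)=1265000 f(24,8)=724845 f(24,10)=344080 f(24,12)=134320 f(24,14)=42480 f(24,16)=10625 f(24,18)=2024 f(24,20)=276 f(24,22)=24 f(24,24)=1
Σ_s f(24,s) = 9657700
P = 9657700/16777216 = 2414425/4194304

Answer: 2414425/4194304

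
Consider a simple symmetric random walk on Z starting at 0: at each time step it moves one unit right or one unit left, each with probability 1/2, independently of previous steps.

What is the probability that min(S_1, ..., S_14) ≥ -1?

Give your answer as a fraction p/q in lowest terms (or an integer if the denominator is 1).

Let f(t,s) = #length-t paths at position s with S_1..S_t all ≥ -1.
f(t,s) = f(t-1,s-1) + f(t-1,s+1) for s ≥ -1; f(t,s) = 0 for s < -1.
t=0: f(0,0)=1
t=1: f(1,-1)=1 f(1,1)=1
t=2: f(2,0)=2 f(2,2)=1
t=3: f(3,-1)=2 f(3,1)=3 f(3,3)=1
t=4: f(4,0)=5 f(4,2)=4 f(4,4)=1
t=5: f(5,-1)=5 f(5,1)=9 f(5,3)=5 f(5,5)=1
t=6: f(6,0)=14 f(6,2)=14 f(6,4)=6 f(6,6)=1
t=7: f(7,-1)=14 f(7,1)=28 f(7,3)=20 f(7,5)=7 f(7,7)=1
t=8: f(8,0)=42 f(8,2)=48 f(8,4)=27 f(8,6)=8 f(8,8)=1
t=9: f(9,-1)=42 f(9,1)=90 f(9,3)=75 f(9,5)=35 f(9,7)=9 f(9,9)=1
t=10: f(10,0)=132 f(10,2)=165 f(10,4)=110 f(10,6)=44 f(10,8)=10 f(10,10)=1
t=11: f(11,-1)=132 f(11,1)=297 f(11,3)=275 f(11,5)=154 f(11,7)=54 f(11,9)=11 f(11,11)=1
t=12: f(12,0)=429 f(12,2)=572 f(12,4)=429 f(12,6)=208 f(12,8)=65 f(12,10)=12 f(12,12)=1
t=13: f(13,-1)=429 f(13,1)=1001 f(13,3)=1001 f(13,5)=637 f(13,7)=273 f(13,9)=77 f(13,11)=13 f(13,13)=1
t=14: f(14,0)=1430 f(14,2)=2002 f(14,4)=1638 f(14,6)=910 f(14,8)=350 f(14,10)=90 f(14,12)=14 f(14,14)=1
Σ_s f(14,s) = 6435
P = 6435/16384 = 6435/16384

Answer: 6435/16384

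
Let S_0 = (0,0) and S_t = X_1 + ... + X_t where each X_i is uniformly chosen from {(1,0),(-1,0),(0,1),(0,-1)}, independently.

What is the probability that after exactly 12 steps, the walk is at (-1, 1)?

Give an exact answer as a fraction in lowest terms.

Answer: 22869/524288

Derivation:
Let h be the number of horizontal steps (so 12-h are vertical). To end at (-1,1) need (h-1)/2 right-steps and ((12-h)+1)/2 up-steps.
Sum over h with 1 ≤ h ≤ 11, h ≡ 1 (mod 2), 12-h ≡ 1 (mod 2):
h=1: C(12,1)·C(1,0)·C(11,6) = 12·1·462 = 5544
h=3: C(12,3)·C(3,1)·C(9,5) = 220·3·126 = 83160
h=5: C(12,5)·C(5,2)·C(7,4) = 792·10·35 = 277200
h=7: C(12,7)·C(7,3)·C(5,3) = 792·35·10 = 277200
h=9: C(12,9)·C(9,4)·C(3,2) = 220·126·3 = 83160
h=11: C(12,11)·C(11,5)·C(1,1) = 12·462·1 = 5544
Total favorable: 731808
Total paths: 4^12 = 16777216
P = 731808/16777216 = 22869/524288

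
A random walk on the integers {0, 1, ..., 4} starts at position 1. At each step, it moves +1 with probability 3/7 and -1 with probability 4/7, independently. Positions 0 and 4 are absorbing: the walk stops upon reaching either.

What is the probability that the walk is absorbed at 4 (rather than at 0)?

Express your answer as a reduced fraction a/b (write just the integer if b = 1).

Biased walk: p = 3/7, q = 4/7, r = q/p = 4/3
Gambler's ruin: P(hit 4 before 0 | start at 1) = (1 - r^a)/(1 - r^N)
r^1 = 4/3; r^4 = 256/81
P = (1 - 4/3) / (1 - 256/81) = -1/3 / -175/81 = 27/175

Answer: 27/175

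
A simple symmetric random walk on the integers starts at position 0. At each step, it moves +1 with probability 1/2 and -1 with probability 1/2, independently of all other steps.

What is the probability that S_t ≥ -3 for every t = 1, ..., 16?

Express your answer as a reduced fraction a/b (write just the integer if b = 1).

Let f(t,s) = #length-t paths at position s with S_1..S_t all ≥ -3.
f(t,s) = f(t-1,s-1) + f(t-1,s+1) for s ≥ -3; f(t,s) = 0 for s < -3.
t=0: f(0,0)=1
t=1: f(1,-1)=1 f(1,1)=1
t=2: f(2,-2)=1 f(2,0)=2 f(2,2)=1
t=3: f(3,-3)=1 f(3,-1)=3 f(3,1)=3 f(3,3)=1
t=4: f(4,-2)=4 f(4,0)=6 f(4,2)=4 f(4,4)=1
t=5: f(5,-3)=4 f(5,-1)=10 f(5,1)=10 f(5,3)=5 f(5,5)=1
t=6: f(6,-2)=14 f(6,0)=20 f(6,2)=15 f(6,4)=6 f(6,6)=1
t=7: f(7,-3)=14 f(7,-1)=34 f(7,1)=35 f(7,3)=21 f(7,5)=7 f(7,7)=1
t=8: f(8,-2)=48 f(8,0)=69 f(8,2)=56 f(8,4)=28 f(8,6)=8 f(8,8)=1
t=9: f(9,-3)=48 f(9,-1)=117 f(9,1)=125 f(9,3)=84 f(9,5)=36 f(9,7)=9 f(9,9)=1
t=10: f(10,-2)=165 f(10,0)=242 f(10,2)=209 f(10,4)=120 f(10,6)=45 f(10,8)=10 f(10,10)=1
t=11: f(11,-3)=165 f(11,-1)=407 f(11,1)=451 f(11,3)=329 f(11,5)=165 f(11,7)=55 f(11,9)=11 f(11,11)=1
t=12: f(12,-2)=572 f(12,0)=858 f(12,2)=780 f(12,4)=494 f(12,6)=220 f(12,8)=66 f(12,10)=12 f(12,12)=1
t=13: f(13,-3)=572 f(13,-1)=1430 f(13,1)=1638 f(13,3)=1274 f(13,5)=714 f(13,7)=286 f(13,9)=78 f(13,11)=13 f(13,13)=1
t=14: f(14,-2)=2002 f(14,0)=3068 f(14,2)=2912 f(14,4)=1988 f(14,6)=1000 f(14,8)=364 f(14,10)=91 f(14,12)=14 f(14,14)=1
t=15: f(15,-3)=2002 f(15,-1)=5070 f(15,1)=5980 f(15,3)=4900 f(15,5)=2988 f(15,7)=1364 f(15,9)=455 f(15,11)=105 f(15,13)=15 f(15,15)=1
t=16: f(16,-2)=7072 f(16,0)=11050 f(16,2)=10880 f(16,4)=7888 f(16,6)=4352 f(16,8)=1819 f(16,10)=560 f(16,12)=120 f(16,14)=16 f(16,16)=1
Σ_s f(16,s) = 43758
P = 43758/65536 = 21879/32768

Answer: 21879/32768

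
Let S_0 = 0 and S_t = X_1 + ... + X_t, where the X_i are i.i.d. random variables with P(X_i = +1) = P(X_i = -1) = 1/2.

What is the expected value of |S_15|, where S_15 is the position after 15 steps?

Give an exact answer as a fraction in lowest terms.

S_15 takes values m ≡ 1 (mod 2) with |m| ≤ 15; P(S_15=m) = C(15,(15+m)/2)/2^15.
Total paths: 2^15 = 32768
Distribution: P(S=-15)=1/32768, P(S=-13)=15/32768, P(S=-11)=105/32768, P(S=-9)=455/32768, P(S=-7)=1365/32768, P(S=-5)=3003/32768, P(S=-3)=5005/32768, P(S=-1)=6435/32768, P(S=1)=6435/32768, P(S=3)=5005/32768, P(S=5)=3003/32768, P(S=7)=1365/32768, P(S=9)=455/32768, P(S=11)=105/32768, P(S=13)=15/32768, P(S=15)=1/32768
E[|S_15|] = Σ_m |m|·P(S_15=m) = 102960/32768 = 6435/2048

Answer: 6435/2048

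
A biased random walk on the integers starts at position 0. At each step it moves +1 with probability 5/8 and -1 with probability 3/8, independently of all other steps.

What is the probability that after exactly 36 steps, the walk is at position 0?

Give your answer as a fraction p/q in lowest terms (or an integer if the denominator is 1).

To be at 0 after 36 steps: need exactly 18 steps of +1 and 18 of -1.
Number of such sequences: C(36,18) = 9075135300
Each has probability (5/8)^18 · (3/8)^18 = 1477891880035400390625/324518553658426726783156020576256
P = 9075135300 · 1477891880035400390625/324518553658426726783156020576256 = 3353017192523156833648681640625/81129638414606681695789005144064

Answer: 3353017192523156833648681640625/81129638414606681695789005144064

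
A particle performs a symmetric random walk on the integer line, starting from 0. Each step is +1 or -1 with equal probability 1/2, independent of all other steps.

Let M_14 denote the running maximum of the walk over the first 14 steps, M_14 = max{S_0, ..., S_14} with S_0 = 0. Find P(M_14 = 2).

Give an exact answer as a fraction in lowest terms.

Answer: 3003/16384

Derivation:
Let M_14 = max(S_0,...,S_14). Use the reflection principle: for j ≥ 1, #{paths with M_14 ≥ j} = #{S_14 ≥ j} + #{S_14 ≥ j+1}.
By reflection, #{M_14 ≥ 2} = #{S_14 ≥ 2} + #{S_14 ≥ 3} = 6476 + 3473 = 9949.
#{M_14 ≥ 3} = #{S_14 ≥ 3} + #{S_14 ≥ 4} = 3473 + 3473 = 6946.
#{M_14 = 2} = 9949 - 6946 = 3003.
P(M_14 = 2) = 3003/16384 = 3003/16384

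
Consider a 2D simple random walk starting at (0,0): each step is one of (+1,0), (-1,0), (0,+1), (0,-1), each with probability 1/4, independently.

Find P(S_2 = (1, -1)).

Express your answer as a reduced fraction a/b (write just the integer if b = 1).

Let h be the number of horizontal steps (so 2-h are vertical). To end at (1,-1) need (h+1)/2 right-steps and ((2-h)-1)/2 up-steps.
Sum over h with 1 ≤ h ≤ 1, h ≡ 1 (mod 2), 2-h ≡ 1 (mod 2):
h=1: C(2,1)·C(1,1)·C(1,0) = 2·1·1 = 2
Total favorable: 2
Total paths: 4^2 = 16
P = 2/16 = 1/8

Answer: 1/8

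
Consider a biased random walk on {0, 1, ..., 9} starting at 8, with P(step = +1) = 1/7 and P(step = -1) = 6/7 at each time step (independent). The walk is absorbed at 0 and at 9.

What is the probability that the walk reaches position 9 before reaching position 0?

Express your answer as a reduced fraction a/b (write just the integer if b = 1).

Biased walk: p = 1/7, q = 6/7, r = q/p = 6
Gambler's ruin: P(hit 9 before 0 | start at 8) = (1 - r^a)/(1 - r^N)
r^8 = 1679616; r^9 = 10077696
P = (1 - 1679616) / (1 - 10077696) = -1679615 / -10077695 = 335923/2015539

Answer: 335923/2015539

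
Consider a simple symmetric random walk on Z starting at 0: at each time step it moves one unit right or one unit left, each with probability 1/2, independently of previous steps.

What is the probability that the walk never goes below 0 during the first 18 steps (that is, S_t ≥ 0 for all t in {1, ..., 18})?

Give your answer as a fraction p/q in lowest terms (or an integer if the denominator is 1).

Answer: 12155/65536

Derivation:
Let f(t,s) = #length-t paths at position s with S_1..S_t all ≥ 0.
f(t,s) = f(t-1,s-1) + f(t-1,s+1) for s ≥ 0; f(t,s) = 0 for s < 0.
t=0: f(0,0)=1
t=1: f(1,1)=1
t=2: f(2,0)=1 f(2,2)=1
t=3: f(3,1)=2 f(3,3)=1
t=4: f(4,0)=2 f(4,2)=3 f(4,4)=1
t=5: f(5,1)=5 f(5,3)=4 f(5,5)=1
t=6: f(6,0)=5 f(6,2)=9 f(6,4)=5 f(6,6)=1
t=7: f(7,1)=14 f(7,3)=14 f(7,5)=6 f(7,7)=1
t=8: f(8,0)=14 f(8,2)=28 f(8,4)=20 f(8,6)=7 f(8,8)=1
t=9: f(9,1)=42 f(9,3)=48 f(9,5)=27 f(9,7)=8 f(9,9)=1
t=10: f(10,0)=42 f(10,2)=90 f(10,4)=75 f(10,6)=35 f(10,8)=9 f(10,10)=1
t=11: f(11,1)=132 f(11,3)=165 f(11,5)=110 f(11,7)=44 f(11,9)=10 f(11,11)=1
t=12: f(12,0)=132 f(12,2)=297 f(12,4)=275 f(12,6)=154 f(12,8)=54 f(12,10)=11 f(12,12)=1
t=13: f(13,1)=429 f(13,3)=572 f(13,5)=429 f(13,7)=208 f(13,9)=65 f(13,11)=12 f(13,13)=1
t=14: f(14,0)=429 f(14,2)=1001 f(14,4)=1001 f(14,6)=637 f(14,8)=273 f(14,10)=77 f(14,12)=13 f(14,14)=1
t=15: f(15,1)=1430 f(15,3)=2002 f(15,5)=1638 f(15,7)=910 f(15,9)=350 f(15,11)=90 f(15,13)=14 f(15,15)=1
t=16: f(16,0)=1430 f(16,2)=3432 f(16,4)=3640 f(16,6)=2548 f(16,8)=1260 f(16,10)=440 f(16,12)=104 f(16,14)=15 f(16,16)=1
t=17: f(17,1)=4862 f(17,3)=7072 f(17,5)=6188 f(17,7)=3808 f(17,9)=1700 f(17,11)=544 f(17,13)=119 f(17,15)=16 f(17,17)=1
t=18: f(18,0)=4862 f(18,2)=11934 f(18,4)=13260 f(18,6)=9996 f(18,8)=5508 f(18,10)=2244 f(18,12)=663 f(18,14)=135 f(18,16)=17 f(18,18)=1
Σ_s f(18,s) = 48620
P = 48620/262144 = 12155/65536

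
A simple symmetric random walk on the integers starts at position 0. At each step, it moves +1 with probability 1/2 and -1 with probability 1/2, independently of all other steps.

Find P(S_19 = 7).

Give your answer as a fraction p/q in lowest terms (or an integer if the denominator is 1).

Answer: 6783/131072

Derivation:
To reach position 7 after 19 steps: need 13 steps of +1 and 6 of -1.
Favorable paths: C(19,13) = 27132
Total paths: 2^19 = 524288
P = 27132/524288 = 6783/131072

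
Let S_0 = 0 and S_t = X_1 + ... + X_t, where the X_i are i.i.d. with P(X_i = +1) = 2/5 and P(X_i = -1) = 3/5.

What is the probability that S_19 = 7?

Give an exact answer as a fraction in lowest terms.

To reach position 7 after 19 steps: need 13 steps of +1 and 6 steps of -1.
Number of such sequences: C(19,13) = 27132
Each has probability (2/5)^13 · (3/5)^6 = 5971968/19073486328125
P = 27132 · 5971968/19073486328125 = 162031435776/19073486328125

Answer: 162031435776/19073486328125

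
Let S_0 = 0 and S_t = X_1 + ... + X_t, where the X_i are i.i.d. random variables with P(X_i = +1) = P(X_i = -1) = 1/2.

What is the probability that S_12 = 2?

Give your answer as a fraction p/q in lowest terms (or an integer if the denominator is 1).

To reach position 2 after 12 steps: need 7 steps of +1 and 5 of -1.
Favorable paths: C(12,7) = 792
Total paths: 2^12 = 4096
P = 792/4096 = 99/512

Answer: 99/512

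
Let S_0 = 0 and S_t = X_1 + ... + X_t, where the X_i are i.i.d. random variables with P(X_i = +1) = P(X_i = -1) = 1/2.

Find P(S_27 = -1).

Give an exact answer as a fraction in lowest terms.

To reach position -1 after 27 steps: need 13 steps of +1 and 14 of -1.
Favorable paths: C(27,13) = 20058300
Total paths: 2^27 = 134217728
P = 20058300/134217728 = 5014575/33554432

Answer: 5014575/33554432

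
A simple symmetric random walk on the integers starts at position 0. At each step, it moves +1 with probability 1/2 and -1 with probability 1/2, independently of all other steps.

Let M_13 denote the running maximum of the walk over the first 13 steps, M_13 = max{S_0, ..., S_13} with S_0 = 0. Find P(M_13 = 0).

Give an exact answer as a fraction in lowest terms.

Answer: 429/2048

Derivation:
Let M_13 = max(S_0,...,S_13). Use the reflection principle: for j ≥ 1, #{paths with M_13 ≥ j} = #{S_13 ≥ j} + #{S_13 ≥ j+1}.
P(M_13 ≥ 0) = 1 since S_0 = 0, so #{M_13 ≥ 0} = 8192.
#{M_13 ≥ 1} = #{S_13 ≥ 1} + #{S_13 ≥ 2} = 4096 + 2380 = 6476.
#{M_13 = 0} = 8192 - 6476 = 1716.
P(M_13 = 0) = 1716/8192 = 429/2048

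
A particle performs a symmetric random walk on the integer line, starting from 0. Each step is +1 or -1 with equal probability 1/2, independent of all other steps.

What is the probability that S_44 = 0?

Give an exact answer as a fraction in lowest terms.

To return to 0 after 44 steps: need exactly 22 steps of +1 and 22 of -1.
Favorable paths: C(44,22) = 2104098963720
Total paths: 2^44 = 17592186044416
P = 2104098963720/17592186044416 = 263012370465/2199023255552

Answer: 263012370465/2199023255552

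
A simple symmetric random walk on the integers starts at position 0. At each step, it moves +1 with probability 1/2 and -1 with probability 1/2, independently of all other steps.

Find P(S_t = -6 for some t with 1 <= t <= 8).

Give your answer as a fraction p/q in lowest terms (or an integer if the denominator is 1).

Count via complement. Let g(t,s) = #length-t paths at position s with S_1..S_t all ≠ -6.
g(t,s) = g(t-1,s-1) + g(t-1,s+1) for s ≠ -6; g(t,-6) = 0.
t=0: g(0,0)=1
t=1: g(1,-1)=1 g(1,1)=1
t=2: g(2,-2)=1 g(2,0)=2 g(2,2)=1
t=3: g(3,-3)=1 g(3,-1)=3 g(3,1)=3 g(3,3)=1
t=4: g(4,-4)=1 g(4,-2)=4 g(4,0)=6 g(4,2)=4 g(4,4)=1
t=5: g(5,-5)=1 g(5,-3)=5 g(5,-1)=10 g(5,1)=10 g(5,3)=5 g(5,5)=1
t=6: g(6,-4)=6 g(6,-2)=15 g(6,0)=20 g(6,2)=15 g(6,4)=6 g(6,6)=1
t=7: g(7,-5)=6 g(7,-3)=21 g(7,-1)=35 g(7,1)=35 g(7,3)=21 g(7,5)=7 g(7,7)=1
t=8: g(8,-4)=27 g(8,-2)=56 g(8,0)=70 g(8,2)=56 g(8,4)=28 g(8,6)=8 g(8,8)=1
Paths never hitting -6: Σ_s g(8,s) = 246
Paths hitting -6: 2^8 - 246 = 10
P = 10/256 = 5/128

Answer: 5/128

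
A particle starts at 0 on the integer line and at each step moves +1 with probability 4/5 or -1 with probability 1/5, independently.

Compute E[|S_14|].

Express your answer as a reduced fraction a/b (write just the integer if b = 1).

Answer: 51338611086/6103515625

Derivation:
S_14 takes values m ≡ 0 (mod 2) with |m| ≤ 14; P(S_14=m) = C(14,(14+m)/2) · (4/5)^((14+m)/2) · (1/5)^((14-m)/2).
Distribution: P(S=-14)=1/6103515625, P(S=-12)=56/6103515625, P(S=-10)=1456/6103515625, P(S=-8)=23296/6103515625, P(S=-6)=256256/6103515625, P(S=-4)=2050048/6103515625, P(S=-2)=12300288/6103515625, P(S=0)=56229888/6103515625, P(S=2)=196804608/6103515625, P(S=4)=524812288/6103515625, P(S=6)=1049624576/6103515625, P(S=8)=1526726656/6103515625, P(S=10)=1526726656/6103515625, P(S=12)=939524096/6103515625, P(S=14)=268435456/6103515625
E[|S_14|] = Σ_m |m|·P(S_14=m) = 51338611086/6103515625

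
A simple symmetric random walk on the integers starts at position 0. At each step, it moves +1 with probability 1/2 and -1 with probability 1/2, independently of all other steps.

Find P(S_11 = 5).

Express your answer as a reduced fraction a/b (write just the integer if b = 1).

To reach position 5 after 11 steps: need 8 steps of +1 and 3 of -1.
Favorable paths: C(11,8) = 165
Total paths: 2^11 = 2048
P = 165/2048 = 165/2048

Answer: 165/2048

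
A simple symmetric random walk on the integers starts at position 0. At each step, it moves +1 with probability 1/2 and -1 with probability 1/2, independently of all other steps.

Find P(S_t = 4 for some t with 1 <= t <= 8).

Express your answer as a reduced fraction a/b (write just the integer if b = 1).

Count via complement. Let g(t,s) = #length-t paths at position s with S_1..S_t all ≠ 4.
g(t,s) = g(t-1,s-1) + g(t-1,s+1) for s ≠ 4; g(t,4) = 0.
t=0: g(0,0)=1
t=1: g(1,-1)=1 g(1,1)=1
t=2: g(2,-2)=1 g(2,0)=2 g(2,2)=1
t=3: g(3,-3)=1 g(3,-1)=3 g(3,1)=3 g(3,3)=1
t=4: g(4,-4)=1 g(4,-2)=4 g(4,0)=6 g(4,2)=4
t=5: g(5,-5)=1 g(5,-3)=5 g(5,-1)=10 g(5,1)=10 g(5,3)=4
t=6: g(6,-6)=1 g(6,-4)=6 g(6,-2)=15 g(6,0)=20 g(6,2)=14
t=7: g(7,-7)=1 g(7,-5)=7 g(7,-3)=21 g(7,-1)=35 g(7,1)=34 g(7,3)=14
t=8: g(8,-8)=1 g(8,-6)=8 g(8,-4)=28 g(8,-2)=56 g(8,0)=69 g(8,2)=48
Paths never hitting 4: Σ_s g(8,s) = 210
Paths hitting 4: 2^8 - 210 = 46
P = 46/256 = 23/128

Answer: 23/128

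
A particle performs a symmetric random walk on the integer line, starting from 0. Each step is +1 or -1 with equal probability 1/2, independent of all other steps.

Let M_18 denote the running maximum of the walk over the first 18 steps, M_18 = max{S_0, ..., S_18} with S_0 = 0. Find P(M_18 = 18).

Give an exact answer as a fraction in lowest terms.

Answer: 1/262144

Derivation:
Let M_18 = max(S_0,...,S_18). Use the reflection principle: for j ≥ 1, #{paths with M_18 ≥ j} = #{S_18 ≥ j} + #{S_18 ≥ j+1}.
By reflection, #{M_18 ≥ 18} = #{S_18 ≥ 18} + #{S_18 ≥ 19} = 1 + 0 = 1.
#{M_18 ≥ 19} = #{S_18 ≥ 19} + #{S_18 ≥ 20} = 0 + 0 = 0.
#{M_18 = 18} = 1 - 0 = 1.
P(M_18 = 18) = 1/262144 = 1/262144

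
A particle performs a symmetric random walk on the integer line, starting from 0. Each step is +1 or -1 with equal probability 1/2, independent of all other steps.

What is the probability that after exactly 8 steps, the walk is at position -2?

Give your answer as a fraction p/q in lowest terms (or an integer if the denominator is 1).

Answer: 7/32

Derivation:
To reach position -2 after 8 steps: need 3 steps of +1 and 5 of -1.
Favorable paths: C(8,3) = 56
Total paths: 2^8 = 256
P = 56/256 = 7/32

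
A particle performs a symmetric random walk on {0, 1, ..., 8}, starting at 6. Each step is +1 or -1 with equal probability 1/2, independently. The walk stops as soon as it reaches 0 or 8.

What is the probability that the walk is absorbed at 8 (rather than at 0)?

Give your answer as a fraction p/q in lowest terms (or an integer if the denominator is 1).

Answer: 3/4

Derivation:
Symmetric walk (p = 1/2): the harmonic-function argument gives P(hit 8 before 0 | start at 6) = a/N.
P = 6/8 = 3/4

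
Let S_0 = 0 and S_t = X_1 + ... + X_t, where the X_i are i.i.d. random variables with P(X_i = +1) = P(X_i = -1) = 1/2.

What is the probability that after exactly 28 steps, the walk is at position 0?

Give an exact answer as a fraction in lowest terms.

To return to 0 after 28 steps: need exactly 14 steps of +1 and 14 of -1.
Favorable paths: C(28,14) = 40116600
Total paths: 2^28 = 268435456
P = 40116600/268435456 = 5014575/33554432

Answer: 5014575/33554432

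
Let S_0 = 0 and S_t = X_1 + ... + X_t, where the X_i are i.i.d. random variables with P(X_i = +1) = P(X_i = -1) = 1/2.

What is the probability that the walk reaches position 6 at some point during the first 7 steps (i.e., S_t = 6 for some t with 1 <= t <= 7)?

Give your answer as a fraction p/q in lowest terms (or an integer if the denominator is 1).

Answer: 1/64

Derivation:
Count via complement. Let g(t,s) = #length-t paths at position s with S_1..S_t all ≠ 6.
g(t,s) = g(t-1,s-1) + g(t-1,s+1) for s ≠ 6; g(t,6) = 0.
t=0: g(0,0)=1
t=1: g(1,-1)=1 g(1,1)=1
t=2: g(2,-2)=1 g(2,0)=2 g(2,2)=1
t=3: g(3,-3)=1 g(3,-1)=3 g(3,1)=3 g(3,3)=1
t=4: g(4,-4)=1 g(4,-2)=4 g(4,0)=6 g(4,2)=4 g(4,4)=1
t=5: g(5,-5)=1 g(5,-3)=5 g(5,-1)=10 g(5,1)=10 g(5,3)=5 g(5,5)=1
t=6: g(6,-6)=1 g(6,-4)=6 g(6,-2)=15 g(6,0)=20 g(6,2)=15 g(6,4)=6
t=7: g(7,-7)=1 g(7,-5)=7 g(7,-3)=21 g(7,-1)=35 g(7,1)=35 g(7,3)=21 g(7,5)=6
Paths never hitting 6: Σ_s g(7,s) = 126
Paths hitting 6: 2^7 - 126 = 2
P = 2/128 = 1/64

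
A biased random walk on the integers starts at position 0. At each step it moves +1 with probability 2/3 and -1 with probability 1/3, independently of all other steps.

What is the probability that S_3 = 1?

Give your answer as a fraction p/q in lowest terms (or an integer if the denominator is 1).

To reach position 1 after 3 steps: need 2 steps of +1 and 1 step of -1.
Number of such sequences: C(3,2) = 3
Each has probability (2/3)^2 · (1/3)^1 = 4/27
P = 3 · 4/27 = 4/9

Answer: 4/9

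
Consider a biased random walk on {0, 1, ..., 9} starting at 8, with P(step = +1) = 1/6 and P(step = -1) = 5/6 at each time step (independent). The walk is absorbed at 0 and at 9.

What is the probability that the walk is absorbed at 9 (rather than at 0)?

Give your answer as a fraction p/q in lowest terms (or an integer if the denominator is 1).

Answer: 97656/488281

Derivation:
Biased walk: p = 1/6, q = 5/6, r = q/p = 5
Gambler's ruin: P(hit 9 before 0 | start at 8) = (1 - r^a)/(1 - r^N)
r^8 = 390625; r^9 = 1953125
P = (1 - 390625) / (1 - 1953125) = -390624 / -1953124 = 97656/488281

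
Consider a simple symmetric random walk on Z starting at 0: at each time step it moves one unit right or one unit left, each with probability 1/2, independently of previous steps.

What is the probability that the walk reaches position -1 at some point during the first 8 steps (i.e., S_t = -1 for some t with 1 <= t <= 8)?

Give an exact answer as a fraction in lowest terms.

Answer: 93/128

Derivation:
Count via complement. Let g(t,s) = #length-t paths at position s with S_1..S_t all ≠ -1.
g(t,s) = g(t-1,s-1) + g(t-1,s+1) for s ≠ -1; g(t,-1) = 0.
t=0: g(0,0)=1
t=1: g(1,1)=1
t=2: g(2,0)=1 g(2,2)=1
t=3: g(3,1)=2 g(3,3)=1
t=4: g(4,0)=2 g(4,2)=3 g(4,4)=1
t=5: g(5,1)=5 g(5,3)=4 g(5,5)=1
t=6: g(6,0)=5 g(6,2)=9 g(6,4)=5 g(6,6)=1
t=7: g(7,1)=14 g(7,3)=14 g(7,5)=6 g(7,7)=1
t=8: g(8,0)=14 g(8,2)=28 g(8,4)=20 g(8,6)=7 g(8,8)=1
Paths never hitting -1: Σ_s g(8,s) = 70
Paths hitting -1: 2^8 - 70 = 186
P = 186/256 = 93/128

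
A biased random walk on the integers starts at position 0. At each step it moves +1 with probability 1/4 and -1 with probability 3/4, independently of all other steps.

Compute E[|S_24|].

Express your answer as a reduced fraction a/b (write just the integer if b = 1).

S_24 takes values m ≡ 0 (mod 2) with |m| ≤ 24; P(S_24=m) = C(24,(24+m)/2) · (1/4)^((24+m)/2) · (3/4)^((24-m)/2).
Distribution: P(S=-24)=282429536481/281474976710656, P(S=-22)=282429536481/35184372088832, P(S=-20)=2165293113021/70368744177664, P(S=-18)=2646469360359/35184372088832, P(S=-16)=18525285522513/140737488355328, P(S=-14)=6175095174171/35184372088832, P(S=-12)=13036312034361/70368744177664, P(S=-10)=5586990871869/35184372088832, P(S=-8)=31659614940591/281474976710656, P(S=-6)=1172578331133/17592186044416, P(S=-4)=1172578331133/35184372088832, P(S=-2)=248728736907/17592186044416, P(S=0)=359274842199/70368744177664, P(S=2)=27636526323/17592186044416, P(S=4)=14476275693/35184372088832, P(S=6)=1608475077/17592186044416, P(S=8)=4825425231/281474976710656, P(S=10)=94616181/35184372088832, P(S=12)=24530121/70368744177664, P(S=14)=1291059/35184372088832, P(S=16)=430353/140737488355328, P(S=18)=6831/35184372088832, P(S=20)=621/70368744177664, P(S=22)=9/35184372088832, P(S=24)=1/281474976710656
E[|S_24|] = Σ_m |m|·P(S_24=m) = 105649962067677/8796093022208

Answer: 105649962067677/8796093022208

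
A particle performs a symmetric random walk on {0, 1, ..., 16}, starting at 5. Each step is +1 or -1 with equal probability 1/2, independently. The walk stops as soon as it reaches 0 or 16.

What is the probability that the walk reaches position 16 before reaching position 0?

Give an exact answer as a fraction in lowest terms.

Answer: 5/16

Derivation:
Symmetric walk (p = 1/2): the harmonic-function argument gives P(hit 16 before 0 | start at 5) = a/N.
P = 5/16 = 5/16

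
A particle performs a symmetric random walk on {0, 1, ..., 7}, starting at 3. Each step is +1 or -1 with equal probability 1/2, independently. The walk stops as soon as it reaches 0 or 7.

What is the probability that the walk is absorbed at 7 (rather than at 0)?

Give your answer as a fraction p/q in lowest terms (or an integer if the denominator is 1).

Answer: 3/7

Derivation:
Symmetric walk (p = 1/2): the harmonic-function argument gives P(hit 7 before 0 | start at 3) = a/N.
P = 3/7 = 3/7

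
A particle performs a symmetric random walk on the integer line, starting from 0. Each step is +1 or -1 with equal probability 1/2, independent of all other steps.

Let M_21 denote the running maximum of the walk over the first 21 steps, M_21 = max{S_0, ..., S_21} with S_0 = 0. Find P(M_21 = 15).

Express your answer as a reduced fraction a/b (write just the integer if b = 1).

Let M_21 = max(S_0,...,S_21). Use the reflection principle: for j ≥ 1, #{paths with M_21 ≥ j} = #{S_21 ≥ j} + #{S_21 ≥ j+1}.
By reflection, #{M_21 ≥ 15} = #{S_21 ≥ 15} + #{S_21 ≥ 16} = 1562 + 232 = 1794.
#{M_21 ≥ 16} = #{S_21 ≥ 16} + #{S_21 ≥ 17} = 232 + 232 = 464.
#{M_21 = 15} = 1794 - 464 = 1330.
P(M_21 = 15) = 1330/2097152 = 665/1048576

Answer: 665/1048576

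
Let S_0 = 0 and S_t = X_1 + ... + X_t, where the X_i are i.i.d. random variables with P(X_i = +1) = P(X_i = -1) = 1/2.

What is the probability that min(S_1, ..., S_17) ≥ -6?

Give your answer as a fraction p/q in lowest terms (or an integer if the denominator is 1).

Answer: 14807/16384

Derivation:
Let f(t,s) = #length-t paths at position s with S_1..S_t all ≥ -6.
f(t,s) = f(t-1,s-1) + f(t-1,s+1) for s ≥ -6; f(t,s) = 0 for s < -6.
t=0: f(0,0)=1
t=1: f(1,-1)=1 f(1,1)=1
t=2: f(2,-2)=1 f(2,0)=2 f(2,2)=1
t=3: f(3,-3)=1 f(3,-1)=3 f(3,1)=3 f(3,3)=1
t=4: f(4,-4)=1 f(4,-2)=4 f(4,0)=6 f(4,2)=4 f(4,4)=1
t=5: f(5,-5)=1 f(5,-3)=5 f(5,-1)=10 f(5,1)=10 f(5,3)=5 f(5,5)=1
t=6: f(6,-6)=1 f(6,-4)=6 f(6,-2)=15 f(6,0)=20 f(6,2)=15 f(6,4)=6 f(6,6)=1
t=7: f(7,-5)=7 f(7,-3)=21 f(7,-1)=35 f(7,1)=35 f(7,3)=21 f(7,5)=7 f(7,7)=1
t=8: f(8,-6)=7 f(8,-4)=28 f(8,-2)=56 f(8,0)=70 f(8,2)=56 f(8,4)=28 f(8,6)=8 f(8,8)=1
t=9: f(9,-5)=35 f(9,-3)=84 f(9,-1)=126 f(9,1)=126 f(9,3)=84 f(9,5)=36 f(9,7)=9 f(9,9)=1
t=10: f(10,-6)=35 f(10,-4)=119 f(10,-2)=210 f(10,0)=252 f(10,2)=210 f(10,4)=120 f(10,6)=45 f(10,8)=10 f(10,10)=1
t=11: f(11,-5)=154 f(11,-3)=329 f(11,-1)=462 f(11,1)=462 f(11,3)=330 f(11,5)=165 f(11,7)=55 f(11,9)=11 f(11,11)=1
t=12: f(12,-6)=154 f(12,-4)=483 f(12,-2)=791 f(12,0)=924 f(12,2)=792 f(12,4)=495 f(12,6)=220 f(12,8)=66 f(12,10)=12 f(12,12)=1
t=13: f(13,-5)=637 f(13,-3)=1274 f(13,-1)=1715 f(13,1)=1716 f(13,3)=1287 f(13,5)=715 f(13,7)=286 f(13,9)=78 f(13,11)=13 f(13,13)=1
t=14: f(14,-6)=637 f(14,-4)=1911 f(14,-2)=2989 f(14,0)=3431 f(14,2)=3003 f(14,4)=2002 f(14,6)=1001 f(14,8)=364 f(14,10)=91 f(14,12)=14 f(14,14)=1
t=15: f(15,-5)=2548 f(15,-3)=4900 f(15,-1)=6420 f(15,1)=6434 f(15,3)=5005 f(15,5)=3003 f(15,7)=1365 f(15,9)=455 f(15,11)=105 f(15,13)=15 f(15,15)=1
t=16: f(16,-6)=2548 f(16,-4)=7448 f(16,-2)=11320 f(16,0)=12854 f(16,2)=11439 f(16,4)=8008 f(16,6)=4368 f(16,8)=1820 f(16,10)=560 f(16,12)=120 f(16,14)=16 f(16,16)=1
t=17: f(17,-5)=9996 f(17,-3)=18768 f(17,-1)=24174 f(17,1)=24293 f(17,3)=19447 f(17,5)=12376 f(17,7)=6188 f(17,9)=2380 f(17,11)=680 f(17,13)=136 f(17,15)=17 f(17,17)=1
Σ_s f(17,s) = 118456
P = 118456/131072 = 14807/16384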